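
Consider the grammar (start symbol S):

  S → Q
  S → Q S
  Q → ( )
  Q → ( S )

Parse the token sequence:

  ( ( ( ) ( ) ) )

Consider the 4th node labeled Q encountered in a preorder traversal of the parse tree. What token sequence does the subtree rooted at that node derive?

( )

[S [Q ( [S [Q ( [S [Q ( )] [S [Q ( )]]] )]] )]]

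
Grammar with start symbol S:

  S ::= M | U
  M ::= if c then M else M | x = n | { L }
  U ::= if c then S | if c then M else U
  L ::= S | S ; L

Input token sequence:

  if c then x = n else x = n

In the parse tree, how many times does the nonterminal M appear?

3

[S [M if c then [M x = n] else [M x = n]]]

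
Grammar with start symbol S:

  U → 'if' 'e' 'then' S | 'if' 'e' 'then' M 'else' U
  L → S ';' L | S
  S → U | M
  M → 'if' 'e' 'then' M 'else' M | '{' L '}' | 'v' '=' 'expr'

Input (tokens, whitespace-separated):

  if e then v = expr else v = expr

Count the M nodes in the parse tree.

[S [M if e then [M v = expr] else [M v = expr]]]

3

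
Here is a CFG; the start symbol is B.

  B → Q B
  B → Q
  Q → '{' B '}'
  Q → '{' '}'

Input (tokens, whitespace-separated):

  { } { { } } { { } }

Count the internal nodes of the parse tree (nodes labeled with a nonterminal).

10

[B [Q { }] [B [Q { [B [Q { }]] }] [B [Q { [B [Q { }]] }]]]]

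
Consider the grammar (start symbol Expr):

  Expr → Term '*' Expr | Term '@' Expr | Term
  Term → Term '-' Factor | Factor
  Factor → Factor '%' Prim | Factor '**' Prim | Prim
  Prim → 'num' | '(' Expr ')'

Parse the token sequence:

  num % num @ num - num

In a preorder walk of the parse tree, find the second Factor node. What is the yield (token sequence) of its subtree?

[Expr [Term [Factor [Factor [Prim num]] % [Prim num]]] @ [Expr [Term [Term [Factor [Prim num]]] - [Factor [Prim num]]]]]

num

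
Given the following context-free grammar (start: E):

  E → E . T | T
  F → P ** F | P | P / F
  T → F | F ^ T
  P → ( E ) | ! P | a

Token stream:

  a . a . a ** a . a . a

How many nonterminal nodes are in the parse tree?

[E [E [E [E [E [T [F [P a]]]] . [T [F [P a]]]] . [T [F [P a] ** [F [P a]]]]] . [T [F [P a]]]] . [T [F [P a]]]]

22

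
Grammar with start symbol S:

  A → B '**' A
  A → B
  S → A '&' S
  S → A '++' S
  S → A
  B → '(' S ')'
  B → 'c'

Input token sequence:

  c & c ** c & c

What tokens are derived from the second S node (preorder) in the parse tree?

c ** c & c

[S [A [B c]] & [S [A [B c] ** [A [B c]]] & [S [A [B c]]]]]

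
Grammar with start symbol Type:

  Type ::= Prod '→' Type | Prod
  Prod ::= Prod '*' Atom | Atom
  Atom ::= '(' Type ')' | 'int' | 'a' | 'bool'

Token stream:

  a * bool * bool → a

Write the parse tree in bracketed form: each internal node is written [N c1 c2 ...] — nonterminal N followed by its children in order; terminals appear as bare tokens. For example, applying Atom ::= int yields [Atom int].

Type
Prod → Type
Prod * Atom → Type
Prod * Atom * Atom → Type
Atom * Atom * Atom → Type
a * Atom * Atom → Type
a * bool * Atom → Type
a * bool * bool → Type
a * bool * bool → Prod
a * bool * bool → Atom
a * bool * bool → a

[Type [Prod [Prod [Prod [Atom a]] * [Atom bool]] * [Atom bool]] → [Type [Prod [Atom a]]]]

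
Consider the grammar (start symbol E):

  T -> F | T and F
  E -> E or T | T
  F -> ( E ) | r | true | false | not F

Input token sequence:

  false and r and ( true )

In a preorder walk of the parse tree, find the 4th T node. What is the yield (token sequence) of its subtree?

[E [T [T [T [F false]] and [F r]] and [F ( [E [T [F true]]] )]]]

true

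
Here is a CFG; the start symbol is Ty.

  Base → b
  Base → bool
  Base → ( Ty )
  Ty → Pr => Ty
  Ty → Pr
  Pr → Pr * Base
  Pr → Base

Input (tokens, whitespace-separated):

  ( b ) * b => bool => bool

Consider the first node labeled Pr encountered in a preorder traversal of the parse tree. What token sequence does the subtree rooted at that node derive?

[Ty [Pr [Pr [Base ( [Ty [Pr [Base b]]] )]] * [Base b]] => [Ty [Pr [Base bool]] => [Ty [Pr [Base bool]]]]]

( b ) * b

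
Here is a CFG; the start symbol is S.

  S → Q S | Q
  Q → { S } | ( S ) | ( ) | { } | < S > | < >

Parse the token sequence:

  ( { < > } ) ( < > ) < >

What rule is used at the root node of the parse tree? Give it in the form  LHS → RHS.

S → Q S

[S [Q ( [S [Q { [S [Q < >]] }]] )] [S [Q ( [S [Q < >]] )] [S [Q < >]]]]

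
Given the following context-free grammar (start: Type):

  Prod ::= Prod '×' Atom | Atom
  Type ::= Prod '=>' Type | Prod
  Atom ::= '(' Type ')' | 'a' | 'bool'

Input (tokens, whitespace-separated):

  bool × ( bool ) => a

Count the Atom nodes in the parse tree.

4

[Type [Prod [Prod [Atom bool]] × [Atom ( [Type [Prod [Atom bool]]] )]] => [Type [Prod [Atom a]]]]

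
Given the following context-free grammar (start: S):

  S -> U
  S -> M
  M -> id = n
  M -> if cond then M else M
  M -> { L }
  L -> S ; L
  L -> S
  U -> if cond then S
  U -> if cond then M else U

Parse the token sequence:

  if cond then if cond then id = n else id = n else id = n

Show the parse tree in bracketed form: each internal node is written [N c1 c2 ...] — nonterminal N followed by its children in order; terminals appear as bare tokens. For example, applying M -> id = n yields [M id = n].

S
M
if cond then M else M
if cond then if cond then M else M else M
if cond then if cond then id = n else M else M
if cond then if cond then id = n else id = n else M
if cond then if cond then id = n else id = n else id = n

[S [M if cond then [M if cond then [M id = n] else [M id = n]] else [M id = n]]]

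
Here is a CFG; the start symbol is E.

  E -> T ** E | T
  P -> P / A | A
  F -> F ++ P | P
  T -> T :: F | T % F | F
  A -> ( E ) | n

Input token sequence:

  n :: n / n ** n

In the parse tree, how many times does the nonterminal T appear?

[E [T [T [F [P [A n]]]] :: [F [P [P [A n]] / [A n]]]] ** [E [T [F [P [A n]]]]]]

3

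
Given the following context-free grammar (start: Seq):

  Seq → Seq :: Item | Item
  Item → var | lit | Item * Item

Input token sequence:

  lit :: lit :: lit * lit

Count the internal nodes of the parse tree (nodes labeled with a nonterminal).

8

[Seq [Seq [Seq [Item lit]] :: [Item lit]] :: [Item [Item lit] * [Item lit]]]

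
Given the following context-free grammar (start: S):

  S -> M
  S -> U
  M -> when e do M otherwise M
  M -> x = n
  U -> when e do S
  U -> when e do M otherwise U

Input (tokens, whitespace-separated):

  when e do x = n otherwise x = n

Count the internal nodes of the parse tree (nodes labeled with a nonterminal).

4

[S [M when e do [M x = n] otherwise [M x = n]]]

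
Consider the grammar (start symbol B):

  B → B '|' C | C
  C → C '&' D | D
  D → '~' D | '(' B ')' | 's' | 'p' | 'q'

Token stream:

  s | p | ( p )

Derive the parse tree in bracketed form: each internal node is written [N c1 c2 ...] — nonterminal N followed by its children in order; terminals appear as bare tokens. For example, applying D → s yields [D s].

[B [B [B [C [D s]]] | [C [D p]]] | [C [D ( [B [C [D p]]] )]]]

B
B | C
B | C | C
C | C | C
D | C | C
s | C | C
s | D | C
s | p | C
s | p | D
s | p | ( B )
s | p | ( C )
s | p | ( D )
s | p | ( p )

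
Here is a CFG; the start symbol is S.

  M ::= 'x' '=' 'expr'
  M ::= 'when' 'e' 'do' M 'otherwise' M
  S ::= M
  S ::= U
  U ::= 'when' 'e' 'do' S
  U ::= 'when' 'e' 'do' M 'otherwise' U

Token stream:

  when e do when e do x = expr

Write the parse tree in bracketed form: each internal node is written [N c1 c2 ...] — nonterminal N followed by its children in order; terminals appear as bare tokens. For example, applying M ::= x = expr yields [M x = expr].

[S [U when e do [S [U when e do [S [M x = expr]]]]]]

S
U
when e do S
when e do U
when e do when e do S
when e do when e do M
when e do when e do x = expr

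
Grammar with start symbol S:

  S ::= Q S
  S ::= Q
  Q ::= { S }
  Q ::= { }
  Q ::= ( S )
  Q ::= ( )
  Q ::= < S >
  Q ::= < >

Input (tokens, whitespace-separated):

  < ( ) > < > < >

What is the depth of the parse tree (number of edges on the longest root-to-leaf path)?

4

[S [Q < [S [Q ( )]] >] [S [Q < >] [S [Q < >]]]]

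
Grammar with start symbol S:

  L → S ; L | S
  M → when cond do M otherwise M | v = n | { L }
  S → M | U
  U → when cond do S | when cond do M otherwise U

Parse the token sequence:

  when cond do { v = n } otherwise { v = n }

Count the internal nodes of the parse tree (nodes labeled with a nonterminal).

[S [M when cond do [M { [L [S [M v = n]]] }] otherwise [M { [L [S [M v = n]]] }]]]

10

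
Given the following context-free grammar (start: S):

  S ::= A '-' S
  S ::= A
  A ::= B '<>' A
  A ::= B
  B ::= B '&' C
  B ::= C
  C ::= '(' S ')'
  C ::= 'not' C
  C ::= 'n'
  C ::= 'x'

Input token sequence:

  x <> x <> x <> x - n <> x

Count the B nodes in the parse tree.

6

[S [A [B [C x]] <> [A [B [C x]] <> [A [B [C x]] <> [A [B [C x]]]]]] - [S [A [B [C n]] <> [A [B [C x]]]]]]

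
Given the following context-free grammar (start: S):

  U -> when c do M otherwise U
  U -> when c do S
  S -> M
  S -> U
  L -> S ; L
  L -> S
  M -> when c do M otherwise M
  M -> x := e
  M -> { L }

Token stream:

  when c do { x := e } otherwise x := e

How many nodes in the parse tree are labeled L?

[S [M when c do [M { [L [S [M x := e]]] }] otherwise [M x := e]]]

1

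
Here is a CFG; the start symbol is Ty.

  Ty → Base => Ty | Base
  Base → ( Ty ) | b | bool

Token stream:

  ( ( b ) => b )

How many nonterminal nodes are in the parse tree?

[Ty [Base ( [Ty [Base ( [Ty [Base b]] )] => [Ty [Base b]]] )]]

8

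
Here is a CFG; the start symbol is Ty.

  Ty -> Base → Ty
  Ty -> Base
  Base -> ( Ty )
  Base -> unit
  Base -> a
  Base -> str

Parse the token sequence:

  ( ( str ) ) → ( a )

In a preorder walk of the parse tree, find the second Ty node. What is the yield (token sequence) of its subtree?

[Ty [Base ( [Ty [Base ( [Ty [Base str]] )]] )] → [Ty [Base ( [Ty [Base a]] )]]]

( str )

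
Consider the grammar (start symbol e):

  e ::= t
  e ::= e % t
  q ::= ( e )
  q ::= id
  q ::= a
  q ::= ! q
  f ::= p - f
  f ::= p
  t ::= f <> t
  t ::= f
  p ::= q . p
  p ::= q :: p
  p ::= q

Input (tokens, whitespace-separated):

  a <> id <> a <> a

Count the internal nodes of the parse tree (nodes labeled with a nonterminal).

[e [t [f [p [q a]]] <> [t [f [p [q id]]] <> [t [f [p [q a]]] <> [t [f [p [q a]]]]]]]]

17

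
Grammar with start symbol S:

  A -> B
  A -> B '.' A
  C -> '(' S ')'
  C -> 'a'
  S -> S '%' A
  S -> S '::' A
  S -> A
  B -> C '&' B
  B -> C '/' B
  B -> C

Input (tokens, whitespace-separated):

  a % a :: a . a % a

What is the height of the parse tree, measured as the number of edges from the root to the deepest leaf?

[S [S [S [S [A [B [C a]]]] % [A [B [C a]]]] :: [A [B [C a]] . [A [B [C a]]]]] % [A [B [C a]]]]

7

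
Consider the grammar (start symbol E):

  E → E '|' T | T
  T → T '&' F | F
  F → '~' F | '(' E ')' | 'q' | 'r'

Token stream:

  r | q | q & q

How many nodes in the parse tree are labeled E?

[E [E [E [T [F r]]] | [T [F q]]] | [T [T [F q]] & [F q]]]

3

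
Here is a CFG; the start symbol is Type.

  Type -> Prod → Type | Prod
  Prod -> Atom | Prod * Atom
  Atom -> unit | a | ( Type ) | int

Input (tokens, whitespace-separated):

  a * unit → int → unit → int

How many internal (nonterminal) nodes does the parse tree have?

[Type [Prod [Prod [Atom a]] * [Atom unit]] → [Type [Prod [Atom int]] → [Type [Prod [Atom unit]] → [Type [Prod [Atom int]]]]]]

14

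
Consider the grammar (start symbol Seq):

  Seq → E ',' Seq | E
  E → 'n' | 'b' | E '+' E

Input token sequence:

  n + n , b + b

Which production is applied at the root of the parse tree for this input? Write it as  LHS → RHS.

[Seq [E [E n] + [E n]] , [Seq [E [E b] + [E b]]]]

Seq → E ',' Seq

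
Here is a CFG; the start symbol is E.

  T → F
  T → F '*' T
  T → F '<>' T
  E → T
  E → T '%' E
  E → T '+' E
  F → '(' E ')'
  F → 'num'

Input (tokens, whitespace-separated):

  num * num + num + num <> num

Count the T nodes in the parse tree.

[E [T [F num] * [T [F num]]] + [E [T [F num]] + [E [T [F num] <> [T [F num]]]]]]

5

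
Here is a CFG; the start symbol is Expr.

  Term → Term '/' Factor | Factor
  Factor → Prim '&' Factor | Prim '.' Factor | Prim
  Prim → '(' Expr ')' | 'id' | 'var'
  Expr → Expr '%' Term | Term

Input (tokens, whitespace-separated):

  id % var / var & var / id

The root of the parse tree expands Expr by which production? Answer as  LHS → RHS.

[Expr [Expr [Term [Factor [Prim id]]]] % [Term [Term [Term [Factor [Prim var]]] / [Factor [Prim var] & [Factor [Prim var]]]] / [Factor [Prim id]]]]

Expr → Expr '%' Term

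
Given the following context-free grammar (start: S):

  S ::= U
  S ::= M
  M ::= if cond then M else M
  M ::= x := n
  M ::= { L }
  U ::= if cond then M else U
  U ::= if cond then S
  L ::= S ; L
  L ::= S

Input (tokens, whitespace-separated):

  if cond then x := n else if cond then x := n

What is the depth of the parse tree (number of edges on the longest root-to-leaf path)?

[S [U if cond then [M x := n] else [U if cond then [S [M x := n]]]]]

5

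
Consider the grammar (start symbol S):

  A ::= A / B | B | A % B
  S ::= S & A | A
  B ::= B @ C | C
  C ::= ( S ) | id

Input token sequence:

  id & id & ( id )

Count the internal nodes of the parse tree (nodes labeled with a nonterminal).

16

[S [S [S [A [B [C id]]]] & [A [B [C id]]]] & [A [B [C ( [S [A [B [C id]]]] )]]]]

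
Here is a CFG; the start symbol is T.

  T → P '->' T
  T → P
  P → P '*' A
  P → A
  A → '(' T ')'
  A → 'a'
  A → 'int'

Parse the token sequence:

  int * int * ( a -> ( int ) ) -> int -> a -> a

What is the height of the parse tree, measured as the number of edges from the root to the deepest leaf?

10

[T [P [P [P [A int]] * [A int]] * [A ( [T [P [A a]] -> [T [P [A ( [T [P [A int]]] )]]]] )]] -> [T [P [A int]] -> [T [P [A a]] -> [T [P [A a]]]]]]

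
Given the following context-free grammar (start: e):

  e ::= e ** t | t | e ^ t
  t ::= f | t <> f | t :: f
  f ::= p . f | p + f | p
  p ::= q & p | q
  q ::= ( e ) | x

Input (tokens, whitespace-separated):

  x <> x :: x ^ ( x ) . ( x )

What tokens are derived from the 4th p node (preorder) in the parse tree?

[e [e [t [t [t [f [p [q x]]]] <> [f [p [q x]]]] :: [f [p [q x]]]]] ^ [t [f [p [q ( [e [t [f [p [q x]]]]] )]] . [f [p [q ( [e [t [f [p [q x]]]]] )]]]]]]

( x )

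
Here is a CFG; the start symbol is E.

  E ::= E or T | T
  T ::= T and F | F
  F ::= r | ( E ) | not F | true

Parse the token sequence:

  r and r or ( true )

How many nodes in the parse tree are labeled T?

[E [E [T [T [F r]] and [F r]]] or [T [F ( [E [T [F true]]] )]]]

4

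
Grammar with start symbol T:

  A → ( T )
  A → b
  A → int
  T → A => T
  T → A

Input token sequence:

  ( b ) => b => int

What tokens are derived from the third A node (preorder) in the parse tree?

b

[T [A ( [T [A b]] )] => [T [A b] => [T [A int]]]]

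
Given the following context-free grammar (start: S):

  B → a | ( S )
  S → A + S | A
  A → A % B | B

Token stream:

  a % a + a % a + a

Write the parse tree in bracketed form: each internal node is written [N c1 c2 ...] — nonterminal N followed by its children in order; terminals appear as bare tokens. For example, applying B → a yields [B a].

[S [A [A [B a]] % [B a]] + [S [A [A [B a]] % [B a]] + [S [A [B a]]]]]

S
A + S
A % B + S
B % B + S
a % B + S
a % a + S
a % a + A + S
a % a + A % B + S
a % a + B % B + S
a % a + a % B + S
a % a + a % a + S
a % a + a % a + A
a % a + a % a + B
a % a + a % a + a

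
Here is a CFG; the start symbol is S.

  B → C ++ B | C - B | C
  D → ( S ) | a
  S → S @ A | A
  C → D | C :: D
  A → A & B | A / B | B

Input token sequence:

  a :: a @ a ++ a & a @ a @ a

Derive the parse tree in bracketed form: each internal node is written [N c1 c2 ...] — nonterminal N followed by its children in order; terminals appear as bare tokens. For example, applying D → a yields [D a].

[S [S [S [S [A [B [C [C [D a]] :: [D a]]]]] @ [A [A [B [C [D a]] ++ [B [C [D a]]]]] & [B [C [D a]]]]] @ [A [B [C [D a]]]]] @ [A [B [C [D a]]]]]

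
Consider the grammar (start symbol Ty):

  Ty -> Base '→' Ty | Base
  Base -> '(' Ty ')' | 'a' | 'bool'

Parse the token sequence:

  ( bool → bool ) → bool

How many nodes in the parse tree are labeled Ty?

4

[Ty [Base ( [Ty [Base bool] → [Ty [Base bool]]] )] → [Ty [Base bool]]]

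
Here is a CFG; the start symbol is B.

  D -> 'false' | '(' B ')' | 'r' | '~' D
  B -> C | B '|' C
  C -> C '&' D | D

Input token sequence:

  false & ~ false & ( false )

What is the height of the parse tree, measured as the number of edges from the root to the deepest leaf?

[B [C [C [C [D false]] & [D ~ [D false]]] & [D ( [B [C [D false]]] )]]]

6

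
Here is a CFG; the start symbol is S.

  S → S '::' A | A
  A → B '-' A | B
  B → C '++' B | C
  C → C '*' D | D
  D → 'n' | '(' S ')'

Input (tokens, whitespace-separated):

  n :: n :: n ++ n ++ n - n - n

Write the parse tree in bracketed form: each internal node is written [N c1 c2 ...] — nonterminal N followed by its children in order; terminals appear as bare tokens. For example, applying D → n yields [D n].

[S [S [S [A [B [C [D n]]]]] :: [A [B [C [D n]]]]] :: [A [B [C [D n]] ++ [B [C [D n]] ++ [B [C [D n]]]]] - [A [B [C [D n]]] - [A [B [C [D n]]]]]]]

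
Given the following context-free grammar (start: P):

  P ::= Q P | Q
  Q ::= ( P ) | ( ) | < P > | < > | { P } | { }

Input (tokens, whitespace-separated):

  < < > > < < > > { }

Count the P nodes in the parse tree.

5

[P [Q < [P [Q < >]] >] [P [Q < [P [Q < >]] >] [P [Q { }]]]]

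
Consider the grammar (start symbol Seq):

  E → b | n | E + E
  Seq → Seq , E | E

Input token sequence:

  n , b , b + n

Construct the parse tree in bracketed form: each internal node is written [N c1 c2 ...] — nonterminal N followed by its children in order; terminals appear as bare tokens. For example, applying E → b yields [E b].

[Seq [Seq [Seq [E n]] , [E b]] , [E [E b] + [E n]]]

Seq
Seq , E
Seq , E , E
E , E , E
n , E , E
n , b , E
n , b , E + E
n , b , b + E
n , b , b + n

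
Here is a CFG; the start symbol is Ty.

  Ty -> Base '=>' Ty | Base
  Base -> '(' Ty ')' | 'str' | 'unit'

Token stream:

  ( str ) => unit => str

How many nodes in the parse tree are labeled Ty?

[Ty [Base ( [Ty [Base str]] )] => [Ty [Base unit] => [Ty [Base str]]]]

4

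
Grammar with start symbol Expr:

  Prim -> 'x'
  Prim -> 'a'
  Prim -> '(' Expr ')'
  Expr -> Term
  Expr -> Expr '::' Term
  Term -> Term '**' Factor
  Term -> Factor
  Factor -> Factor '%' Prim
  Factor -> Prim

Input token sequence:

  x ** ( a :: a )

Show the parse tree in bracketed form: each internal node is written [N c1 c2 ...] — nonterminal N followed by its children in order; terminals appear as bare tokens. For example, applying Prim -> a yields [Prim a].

[Expr [Term [Term [Factor [Prim x]]] ** [Factor [Prim ( [Expr [Expr [Term [Factor [Prim a]]]] :: [Term [Factor [Prim a]]]] )]]]]

Expr
Term
Term ** Factor
Factor ** Factor
Prim ** Factor
x ** Factor
x ** Prim
x ** ( Expr )
x ** ( Expr :: Term )
x ** ( Term :: Term )
x ** ( Factor :: Term )
x ** ( Prim :: Term )
x ** ( a :: Term )
x ** ( a :: Factor )
x ** ( a :: Prim )
x ** ( a :: a )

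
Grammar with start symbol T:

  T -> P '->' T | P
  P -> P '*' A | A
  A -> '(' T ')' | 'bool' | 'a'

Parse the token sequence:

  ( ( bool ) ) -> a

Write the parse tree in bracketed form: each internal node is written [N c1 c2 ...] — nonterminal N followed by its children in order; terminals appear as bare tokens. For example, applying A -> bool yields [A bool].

T
P -> T
A -> T
( T ) -> T
( P ) -> T
( A ) -> T
( ( T ) ) -> T
( ( P ) ) -> T
( ( A ) ) -> T
( ( bool ) ) -> T
( ( bool ) ) -> P
( ( bool ) ) -> A
( ( bool ) ) -> a

[T [P [A ( [T [P [A ( [T [P [A bool]]] )]]] )]] -> [T [P [A a]]]]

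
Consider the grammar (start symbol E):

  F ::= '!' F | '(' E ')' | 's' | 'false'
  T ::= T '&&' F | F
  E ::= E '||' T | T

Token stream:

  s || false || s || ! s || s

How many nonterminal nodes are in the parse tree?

16

[E [E [E [E [E [T [F s]]] || [T [F false]]] || [T [F s]]] || [T [F ! [F s]]]] || [T [F s]]]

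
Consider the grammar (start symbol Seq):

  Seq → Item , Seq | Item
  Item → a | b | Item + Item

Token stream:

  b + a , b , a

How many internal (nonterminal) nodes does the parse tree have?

8

[Seq [Item [Item b] + [Item a]] , [Seq [Item b] , [Seq [Item a]]]]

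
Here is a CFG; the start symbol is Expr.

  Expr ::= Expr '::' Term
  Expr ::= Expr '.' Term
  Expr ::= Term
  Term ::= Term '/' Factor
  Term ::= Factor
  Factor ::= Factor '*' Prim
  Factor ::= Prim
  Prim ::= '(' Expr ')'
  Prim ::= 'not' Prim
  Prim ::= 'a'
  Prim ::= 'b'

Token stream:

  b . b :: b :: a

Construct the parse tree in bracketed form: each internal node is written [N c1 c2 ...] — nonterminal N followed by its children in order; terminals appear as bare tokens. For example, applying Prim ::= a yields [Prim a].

Expr
Expr :: Term
Expr :: Term :: Term
Expr . Term :: Term :: Term
Term . Term :: Term :: Term
Factor . Term :: Term :: Term
Prim . Term :: Term :: Term
b . Term :: Term :: Term
b . Factor :: Term :: Term
b . Prim :: Term :: Term
b . b :: Term :: Term
b . b :: Factor :: Term
b . b :: Prim :: Term
b . b :: b :: Term
b . b :: b :: Factor
b . b :: b :: Prim
b . b :: b :: a

[Expr [Expr [Expr [Expr [Term [Factor [Prim b]]]] . [Term [Factor [Prim b]]]] :: [Term [Factor [Prim b]]]] :: [Term [Factor [Prim a]]]]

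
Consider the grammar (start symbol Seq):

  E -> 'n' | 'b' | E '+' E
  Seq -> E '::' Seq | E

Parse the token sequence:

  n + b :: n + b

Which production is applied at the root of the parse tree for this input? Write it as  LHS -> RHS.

[Seq [E [E n] + [E b]] :: [Seq [E [E n] + [E b]]]]

Seq -> E '::' Seq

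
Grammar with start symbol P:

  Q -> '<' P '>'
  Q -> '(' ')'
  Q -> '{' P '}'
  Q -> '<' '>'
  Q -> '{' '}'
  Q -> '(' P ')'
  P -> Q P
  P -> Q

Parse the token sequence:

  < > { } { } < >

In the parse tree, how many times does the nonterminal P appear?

[P [Q < >] [P [Q { }] [P [Q { }] [P [Q < >]]]]]

4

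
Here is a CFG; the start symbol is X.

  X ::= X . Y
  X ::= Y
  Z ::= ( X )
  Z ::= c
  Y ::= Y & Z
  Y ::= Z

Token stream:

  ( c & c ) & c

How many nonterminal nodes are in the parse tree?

10

[X [Y [Y [Z ( [X [Y [Y [Z c]] & [Z c]]] )]] & [Z c]]]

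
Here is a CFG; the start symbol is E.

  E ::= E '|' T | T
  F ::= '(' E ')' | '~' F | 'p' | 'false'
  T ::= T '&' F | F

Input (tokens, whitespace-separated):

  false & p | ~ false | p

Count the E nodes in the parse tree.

3

[E [E [E [T [T [F false]] & [F p]]] | [T [F ~ [F false]]]] | [T [F p]]]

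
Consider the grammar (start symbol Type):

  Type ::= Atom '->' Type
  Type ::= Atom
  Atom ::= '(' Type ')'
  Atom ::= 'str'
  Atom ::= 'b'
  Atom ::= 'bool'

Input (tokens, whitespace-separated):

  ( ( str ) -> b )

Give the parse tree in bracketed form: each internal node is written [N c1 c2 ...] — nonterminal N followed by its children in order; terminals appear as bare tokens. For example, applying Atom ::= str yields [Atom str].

[Type [Atom ( [Type [Atom ( [Type [Atom str]] )] -> [Type [Atom b]]] )]]

Type
Atom
( Type )
( Atom -> Type )
( ( Type ) -> Type )
( ( Atom ) -> Type )
( ( str ) -> Type )
( ( str ) -> Atom )
( ( str ) -> b )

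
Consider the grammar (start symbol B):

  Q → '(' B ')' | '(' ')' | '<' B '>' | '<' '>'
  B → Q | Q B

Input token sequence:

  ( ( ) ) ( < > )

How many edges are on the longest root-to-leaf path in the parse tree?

5

[B [Q ( [B [Q ( )]] )] [B [Q ( [B [Q < >]] )]]]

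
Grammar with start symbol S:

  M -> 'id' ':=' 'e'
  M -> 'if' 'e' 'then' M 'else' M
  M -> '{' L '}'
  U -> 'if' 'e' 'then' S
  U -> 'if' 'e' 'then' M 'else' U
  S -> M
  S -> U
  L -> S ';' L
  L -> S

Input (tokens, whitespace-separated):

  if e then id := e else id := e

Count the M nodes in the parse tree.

3

[S [M if e then [M id := e] else [M id := e]]]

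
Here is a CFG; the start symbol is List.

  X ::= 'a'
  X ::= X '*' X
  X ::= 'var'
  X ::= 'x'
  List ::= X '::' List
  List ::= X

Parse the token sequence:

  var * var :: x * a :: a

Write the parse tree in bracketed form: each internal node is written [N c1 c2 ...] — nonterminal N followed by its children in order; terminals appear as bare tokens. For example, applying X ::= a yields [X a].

List
X :: List
X * X :: List
var * X :: List
var * var :: List
var * var :: X :: List
var * var :: X * X :: List
var * var :: x * X :: List
var * var :: x * a :: List
var * var :: x * a :: X
var * var :: x * a :: a

[List [X [X var] * [X var]] :: [List [X [X x] * [X a]] :: [List [X a]]]]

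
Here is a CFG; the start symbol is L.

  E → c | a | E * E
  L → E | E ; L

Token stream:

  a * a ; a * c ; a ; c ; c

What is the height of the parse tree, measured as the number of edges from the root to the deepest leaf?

6

[L [E [E a] * [E a]] ; [L [E [E a] * [E c]] ; [L [E a] ; [L [E c] ; [L [E c]]]]]]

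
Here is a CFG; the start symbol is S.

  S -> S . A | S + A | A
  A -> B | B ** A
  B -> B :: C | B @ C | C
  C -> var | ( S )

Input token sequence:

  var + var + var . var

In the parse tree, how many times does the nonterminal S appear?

[S [S [S [S [A [B [C var]]]] + [A [B [C var]]]] + [A [B [C var]]]] . [A [B [C var]]]]

4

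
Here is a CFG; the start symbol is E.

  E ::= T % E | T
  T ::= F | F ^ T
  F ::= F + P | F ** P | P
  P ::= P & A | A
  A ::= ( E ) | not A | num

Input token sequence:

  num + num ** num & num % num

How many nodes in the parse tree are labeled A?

[E [T [F [F [F [P [A num]]] + [P [A num]]] ** [P [P [A num]] & [A num]]]] % [E [T [F [P [A num]]]]]]

5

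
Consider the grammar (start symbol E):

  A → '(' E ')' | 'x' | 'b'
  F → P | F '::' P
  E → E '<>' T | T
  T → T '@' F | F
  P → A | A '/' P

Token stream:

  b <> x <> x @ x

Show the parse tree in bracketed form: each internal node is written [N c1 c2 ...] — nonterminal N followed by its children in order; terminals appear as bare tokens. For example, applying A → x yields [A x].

E
E <> T
E <> T <> T
T <> T <> T
F <> T <> T
P <> T <> T
A <> T <> T
b <> T <> T
b <> F <> T
b <> P <> T
b <> A <> T
b <> x <> T
b <> x <> T @ F
b <> x <> F @ F
b <> x <> P @ F
b <> x <> A @ F
b <> x <> x @ F
b <> x <> x @ P
b <> x <> x @ A
b <> x <> x @ x

[E [E [E [T [F [P [A b]]]]] <> [T [F [P [A x]]]]] <> [T [T [F [P [A x]]]] @ [F [P [A x]]]]]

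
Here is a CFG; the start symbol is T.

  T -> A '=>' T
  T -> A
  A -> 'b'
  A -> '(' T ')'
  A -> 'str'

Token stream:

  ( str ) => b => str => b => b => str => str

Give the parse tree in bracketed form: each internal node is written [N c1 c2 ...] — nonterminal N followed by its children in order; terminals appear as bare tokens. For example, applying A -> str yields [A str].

[T [A ( [T [A str]] )] => [T [A b] => [T [A str] => [T [A b] => [T [A b] => [T [A str] => [T [A str]]]]]]]]

T
A => T
( T ) => T
( A ) => T
( str ) => T
( str ) => A => T
( str ) => b => T
( str ) => b => A => T
( str ) => b => str => T
( str ) => b => str => A => T
( str ) => b => str => b => T
( str ) => b => str => b => A => T
( str ) => b => str => b => b => T
( str ) => b => str => b => b => A => T
( str ) => b => str => b => b => str => T
( str ) => b => str => b => b => str => A
( str ) => b => str => b => b => str => str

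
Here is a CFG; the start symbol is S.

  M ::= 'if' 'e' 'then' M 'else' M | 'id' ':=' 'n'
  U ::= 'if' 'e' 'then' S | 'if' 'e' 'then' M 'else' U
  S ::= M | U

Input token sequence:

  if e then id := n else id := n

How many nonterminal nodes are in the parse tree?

[S [M if e then [M id := n] else [M id := n]]]

4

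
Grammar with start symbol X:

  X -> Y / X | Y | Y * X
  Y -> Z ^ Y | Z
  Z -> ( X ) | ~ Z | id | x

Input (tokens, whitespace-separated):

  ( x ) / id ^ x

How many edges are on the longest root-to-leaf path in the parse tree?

[X [Y [Z ( [X [Y [Z x]]] )]] / [X [Y [Z id] ^ [Y [Z x]]]]]

6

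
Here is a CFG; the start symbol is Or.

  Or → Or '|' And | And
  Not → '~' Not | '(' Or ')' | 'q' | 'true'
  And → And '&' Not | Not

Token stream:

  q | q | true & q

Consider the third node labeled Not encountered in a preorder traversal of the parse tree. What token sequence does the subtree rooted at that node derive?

true

[Or [Or [Or [And [Not q]]] | [And [Not q]]] | [And [And [Not true]] & [Not q]]]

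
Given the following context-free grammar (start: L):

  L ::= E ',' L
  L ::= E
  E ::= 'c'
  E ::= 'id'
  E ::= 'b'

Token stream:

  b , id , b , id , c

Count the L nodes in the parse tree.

5

[L [E b] , [L [E id] , [L [E b] , [L [E id] , [L [E c]]]]]]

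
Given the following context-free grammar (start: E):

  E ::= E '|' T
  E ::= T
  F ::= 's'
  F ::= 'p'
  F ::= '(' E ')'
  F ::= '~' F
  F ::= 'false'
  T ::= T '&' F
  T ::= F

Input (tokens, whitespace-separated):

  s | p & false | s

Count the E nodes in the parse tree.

[E [E [E [T [F s]]] | [T [T [F p]] & [F false]]] | [T [F s]]]

3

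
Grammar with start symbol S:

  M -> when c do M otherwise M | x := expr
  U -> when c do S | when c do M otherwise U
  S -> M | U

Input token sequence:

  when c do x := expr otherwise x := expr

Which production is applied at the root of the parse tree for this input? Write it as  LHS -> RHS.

S -> M

[S [M when c do [M x := expr] otherwise [M x := expr]]]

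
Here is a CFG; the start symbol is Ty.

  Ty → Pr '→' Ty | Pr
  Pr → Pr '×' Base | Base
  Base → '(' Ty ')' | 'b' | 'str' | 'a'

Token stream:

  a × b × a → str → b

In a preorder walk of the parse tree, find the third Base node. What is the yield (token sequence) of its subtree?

[Ty [Pr [Pr [Pr [Base a]] × [Base b]] × [Base a]] → [Ty [Pr [Base str]] → [Ty [Pr [Base b]]]]]

a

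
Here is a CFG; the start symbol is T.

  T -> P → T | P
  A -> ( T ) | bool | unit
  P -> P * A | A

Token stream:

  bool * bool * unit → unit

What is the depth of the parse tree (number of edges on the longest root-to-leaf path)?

[T [P [P [P [A bool]] * [A bool]] * [A unit]] → [T [P [A unit]]]]

5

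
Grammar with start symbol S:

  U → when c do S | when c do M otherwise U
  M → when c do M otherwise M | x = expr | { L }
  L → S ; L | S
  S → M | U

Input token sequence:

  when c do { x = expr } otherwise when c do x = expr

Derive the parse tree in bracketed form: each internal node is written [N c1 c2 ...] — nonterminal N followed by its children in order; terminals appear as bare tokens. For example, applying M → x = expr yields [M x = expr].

[S [U when c do [M { [L [S [M x = expr]]] }] otherwise [U when c do [S [M x = expr]]]]]

S
U
when c do M otherwise U
when c do { L } otherwise U
when c do { S } otherwise U
when c do { M } otherwise U
when c do { x = expr } otherwise U
when c do { x = expr } otherwise when c do S
when c do { x = expr } otherwise when c do M
when c do { x = expr } otherwise when c do x = expr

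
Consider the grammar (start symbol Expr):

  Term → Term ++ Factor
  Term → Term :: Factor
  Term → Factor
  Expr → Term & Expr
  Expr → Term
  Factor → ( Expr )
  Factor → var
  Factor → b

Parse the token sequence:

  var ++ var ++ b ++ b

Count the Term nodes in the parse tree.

4

[Expr [Term [Term [Term [Term [Factor var]] ++ [Factor var]] ++ [Factor b]] ++ [Factor b]]]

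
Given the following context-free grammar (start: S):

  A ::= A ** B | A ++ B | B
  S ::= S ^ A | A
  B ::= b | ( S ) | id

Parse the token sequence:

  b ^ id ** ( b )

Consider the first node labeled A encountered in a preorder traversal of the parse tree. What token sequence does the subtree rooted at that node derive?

[S [S [A [B b]]] ^ [A [A [B id]] ** [B ( [S [A [B b]]] )]]]

b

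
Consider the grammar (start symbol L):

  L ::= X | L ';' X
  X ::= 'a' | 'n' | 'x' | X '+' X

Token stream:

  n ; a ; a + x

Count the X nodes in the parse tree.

5

[L [L [L [X n]] ; [X a]] ; [X [X a] + [X x]]]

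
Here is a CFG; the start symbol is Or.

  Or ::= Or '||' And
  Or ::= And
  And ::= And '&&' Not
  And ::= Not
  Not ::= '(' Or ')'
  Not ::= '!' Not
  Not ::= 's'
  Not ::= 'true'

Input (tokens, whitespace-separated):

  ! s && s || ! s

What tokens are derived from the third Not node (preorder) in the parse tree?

[Or [Or [And [And [Not ! [Not s]]] && [Not s]]] || [And [Not ! [Not s]]]]

s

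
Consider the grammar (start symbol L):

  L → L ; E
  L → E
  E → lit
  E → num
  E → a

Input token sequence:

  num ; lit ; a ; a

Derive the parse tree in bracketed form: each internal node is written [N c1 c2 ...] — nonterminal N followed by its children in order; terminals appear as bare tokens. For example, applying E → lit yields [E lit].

L
L ; E
L ; E ; E
L ; E ; E ; E
E ; E ; E ; E
num ; E ; E ; E
num ; lit ; E ; E
num ; lit ; a ; E
num ; lit ; a ; a

[L [L [L [L [E num]] ; [E lit]] ; [E a]] ; [E a]]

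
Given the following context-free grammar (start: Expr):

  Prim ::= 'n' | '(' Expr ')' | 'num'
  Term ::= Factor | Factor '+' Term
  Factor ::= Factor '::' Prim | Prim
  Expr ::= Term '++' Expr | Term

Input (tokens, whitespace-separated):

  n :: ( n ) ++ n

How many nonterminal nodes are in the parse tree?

[Expr [Term [Factor [Factor [Prim n]] :: [Prim ( [Expr [Term [Factor [Prim n]]]] )]]] ++ [Expr [Term [Factor [Prim n]]]]]

14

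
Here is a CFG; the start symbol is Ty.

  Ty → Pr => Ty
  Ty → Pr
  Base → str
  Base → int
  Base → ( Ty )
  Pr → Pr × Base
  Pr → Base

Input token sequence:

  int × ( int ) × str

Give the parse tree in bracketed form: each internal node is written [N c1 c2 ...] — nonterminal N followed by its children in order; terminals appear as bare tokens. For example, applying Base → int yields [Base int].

[Ty [Pr [Pr [Pr [Base int]] × [Base ( [Ty [Pr [Base int]]] )]] × [Base str]]]

Ty
Pr
Pr × Base
Pr × Base × Base
Base × Base × Base
int × Base × Base
int × ( Ty ) × Base
int × ( Pr ) × Base
int × ( Base ) × Base
int × ( int ) × Base
int × ( int ) × str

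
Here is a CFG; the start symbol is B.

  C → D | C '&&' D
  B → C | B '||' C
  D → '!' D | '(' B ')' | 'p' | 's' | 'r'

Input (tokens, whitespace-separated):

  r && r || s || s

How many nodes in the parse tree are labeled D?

[B [B [B [C [C [D r]] && [D r]]] || [C [D s]]] || [C [D s]]]

4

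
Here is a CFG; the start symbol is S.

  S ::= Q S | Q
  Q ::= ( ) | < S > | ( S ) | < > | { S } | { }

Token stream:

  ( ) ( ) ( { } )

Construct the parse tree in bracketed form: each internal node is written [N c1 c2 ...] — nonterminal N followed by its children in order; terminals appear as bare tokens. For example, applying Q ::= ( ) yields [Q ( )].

S
Q S
( ) S
( ) Q S
( ) ( ) S
( ) ( ) Q
( ) ( ) ( S )
( ) ( ) ( Q )
( ) ( ) ( { } )

[S [Q ( )] [S [Q ( )] [S [Q ( [S [Q { }]] )]]]]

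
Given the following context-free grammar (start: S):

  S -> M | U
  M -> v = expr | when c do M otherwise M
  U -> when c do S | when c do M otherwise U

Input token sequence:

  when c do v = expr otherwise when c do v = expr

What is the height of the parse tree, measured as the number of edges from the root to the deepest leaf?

5

[S [U when c do [M v = expr] otherwise [U when c do [S [M v = expr]]]]]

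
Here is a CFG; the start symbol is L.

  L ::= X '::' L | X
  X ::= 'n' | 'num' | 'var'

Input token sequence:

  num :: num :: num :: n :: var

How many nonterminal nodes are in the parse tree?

[L [X num] :: [L [X num] :: [L [X num] :: [L [X n] :: [L [X var]]]]]]

10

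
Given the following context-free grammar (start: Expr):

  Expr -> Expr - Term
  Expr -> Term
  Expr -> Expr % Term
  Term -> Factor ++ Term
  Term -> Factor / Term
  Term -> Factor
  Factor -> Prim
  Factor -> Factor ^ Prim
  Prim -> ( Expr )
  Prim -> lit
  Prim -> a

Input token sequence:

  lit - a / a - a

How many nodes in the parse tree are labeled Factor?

4

[Expr [Expr [Expr [Term [Factor [Prim lit]]]] - [Term [Factor [Prim a]] / [Term [Factor [Prim a]]]]] - [Term [Factor [Prim a]]]]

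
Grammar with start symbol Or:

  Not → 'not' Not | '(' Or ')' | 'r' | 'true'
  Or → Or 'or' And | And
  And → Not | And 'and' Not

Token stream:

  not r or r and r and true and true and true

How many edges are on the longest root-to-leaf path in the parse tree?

7

[Or [Or [And [Not not [Not r]]]] or [And [And [And [And [And [Not r]] and [Not r]] and [Not true]] and [Not true]] and [Not true]]]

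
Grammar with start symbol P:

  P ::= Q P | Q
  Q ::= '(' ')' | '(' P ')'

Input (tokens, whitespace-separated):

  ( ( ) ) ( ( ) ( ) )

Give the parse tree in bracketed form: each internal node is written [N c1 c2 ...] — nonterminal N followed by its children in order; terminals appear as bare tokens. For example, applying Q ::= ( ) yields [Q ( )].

P
Q P
( P ) P
( Q ) P
( ( ) ) P
( ( ) ) Q
( ( ) ) ( P )
( ( ) ) ( Q P )
( ( ) ) ( ( ) P )
( ( ) ) ( ( ) Q )
( ( ) ) ( ( ) ( ) )

[P [Q ( [P [Q ( )]] )] [P [Q ( [P [Q ( )] [P [Q ( )]]] )]]]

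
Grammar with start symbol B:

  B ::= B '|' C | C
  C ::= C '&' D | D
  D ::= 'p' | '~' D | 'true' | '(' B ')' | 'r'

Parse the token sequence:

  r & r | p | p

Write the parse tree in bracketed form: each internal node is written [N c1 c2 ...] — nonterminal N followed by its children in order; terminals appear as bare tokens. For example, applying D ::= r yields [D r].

B
B | C
B | C | C
C | C | C
C & D | C | C
D & D | C | C
r & D | C | C
r & r | C | C
r & r | D | C
r & r | p | C
r & r | p | D
r & r | p | p

[B [B [B [C [C [D r]] & [D r]]] | [C [D p]]] | [C [D p]]]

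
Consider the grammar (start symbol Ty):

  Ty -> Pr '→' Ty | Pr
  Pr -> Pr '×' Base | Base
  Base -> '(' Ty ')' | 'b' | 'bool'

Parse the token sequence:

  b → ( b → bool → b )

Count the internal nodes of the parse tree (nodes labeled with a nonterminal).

[Ty [Pr [Base b]] → [Ty [Pr [Base ( [Ty [Pr [Base b]] → [Ty [Pr [Base bool]] → [Ty [Pr [Base b]]]]] )]]]]

15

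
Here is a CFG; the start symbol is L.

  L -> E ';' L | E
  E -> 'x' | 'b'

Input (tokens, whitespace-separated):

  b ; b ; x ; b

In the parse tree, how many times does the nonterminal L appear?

[L [E b] ; [L [E b] ; [L [E x] ; [L [E b]]]]]

4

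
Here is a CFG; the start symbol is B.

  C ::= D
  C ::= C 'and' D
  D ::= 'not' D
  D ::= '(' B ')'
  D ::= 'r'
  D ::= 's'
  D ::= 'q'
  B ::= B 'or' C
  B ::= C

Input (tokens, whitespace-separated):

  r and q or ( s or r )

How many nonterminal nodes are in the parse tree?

[B [B [C [C [D r]] and [D q]]] or [C [D ( [B [B [C [D s]]] or [C [D r]]] )]]]

14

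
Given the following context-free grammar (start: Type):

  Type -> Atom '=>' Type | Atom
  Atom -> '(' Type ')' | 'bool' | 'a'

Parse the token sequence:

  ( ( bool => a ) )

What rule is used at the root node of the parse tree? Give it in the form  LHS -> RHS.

Type -> Atom

[Type [Atom ( [Type [Atom ( [Type [Atom bool] => [Type [Atom a]]] )]] )]]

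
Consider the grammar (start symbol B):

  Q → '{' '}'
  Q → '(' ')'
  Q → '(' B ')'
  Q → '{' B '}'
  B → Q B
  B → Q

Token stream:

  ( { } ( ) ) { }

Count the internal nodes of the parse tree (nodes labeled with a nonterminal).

8

[B [Q ( [B [Q { }] [B [Q ( )]]] )] [B [Q { }]]]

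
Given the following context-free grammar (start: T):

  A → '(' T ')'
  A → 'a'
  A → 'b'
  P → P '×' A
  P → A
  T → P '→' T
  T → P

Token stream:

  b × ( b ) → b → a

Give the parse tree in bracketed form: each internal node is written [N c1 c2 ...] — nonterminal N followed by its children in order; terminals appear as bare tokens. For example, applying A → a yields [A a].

[T [P [P [A b]] × [A ( [T [P [A b]]] )]] → [T [P [A b]] → [T [P [A a]]]]]

T
P → T
P × A → T
A × A → T
b × A → T
b × ( T ) → T
b × ( P ) → T
b × ( A ) → T
b × ( b ) → T
b × ( b ) → P → T
b × ( b ) → A → T
b × ( b ) → b → T
b × ( b ) → b → P
b × ( b ) → b → A
b × ( b ) → b → a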